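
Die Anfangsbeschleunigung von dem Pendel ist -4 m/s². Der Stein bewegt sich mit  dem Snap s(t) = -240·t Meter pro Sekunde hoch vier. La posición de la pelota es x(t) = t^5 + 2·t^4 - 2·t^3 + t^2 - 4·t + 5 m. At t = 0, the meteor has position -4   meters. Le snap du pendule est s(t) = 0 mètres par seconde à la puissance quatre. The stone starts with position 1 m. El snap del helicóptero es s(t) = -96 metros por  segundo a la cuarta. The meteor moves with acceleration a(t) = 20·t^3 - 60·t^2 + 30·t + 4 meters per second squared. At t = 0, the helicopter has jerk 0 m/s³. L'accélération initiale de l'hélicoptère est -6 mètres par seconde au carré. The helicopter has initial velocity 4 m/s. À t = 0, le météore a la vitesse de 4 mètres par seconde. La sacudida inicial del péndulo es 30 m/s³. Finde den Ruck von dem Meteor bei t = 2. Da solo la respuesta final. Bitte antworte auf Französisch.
La réponse est 30.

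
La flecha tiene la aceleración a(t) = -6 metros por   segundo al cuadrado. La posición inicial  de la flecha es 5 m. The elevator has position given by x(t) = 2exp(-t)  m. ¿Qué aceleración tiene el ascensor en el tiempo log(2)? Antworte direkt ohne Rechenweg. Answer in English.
At t = log(2), a = 1.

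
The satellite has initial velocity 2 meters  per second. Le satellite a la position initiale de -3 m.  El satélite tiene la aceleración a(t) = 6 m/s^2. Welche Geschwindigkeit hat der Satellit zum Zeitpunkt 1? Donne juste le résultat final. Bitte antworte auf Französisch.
La vitesse à t = 1 est v = 8.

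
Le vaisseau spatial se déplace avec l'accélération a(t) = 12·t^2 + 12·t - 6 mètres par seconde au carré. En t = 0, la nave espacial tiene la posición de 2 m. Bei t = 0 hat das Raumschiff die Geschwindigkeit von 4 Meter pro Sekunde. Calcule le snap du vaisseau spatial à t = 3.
Pour résoudre ceci, nous devons prendre 2 dérivées de notre équation de l'accélération a(t) = 12·t^2 + 12·t - 6. En dérivant l'accélération, nous obtenons le jerk: j(t) = 24·t + 12. En prenant d/dt de j(t), nous trouvons s(t) = 24. En utilisant s(t) = 24 et en substituant t = 3, nous trouvons s = 24.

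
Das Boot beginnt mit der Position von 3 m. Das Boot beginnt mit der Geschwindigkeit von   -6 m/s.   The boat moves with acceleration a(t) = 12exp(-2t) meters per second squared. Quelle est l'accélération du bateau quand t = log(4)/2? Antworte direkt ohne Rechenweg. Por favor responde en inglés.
The acceleration at t = log(4)/2 is a = 3.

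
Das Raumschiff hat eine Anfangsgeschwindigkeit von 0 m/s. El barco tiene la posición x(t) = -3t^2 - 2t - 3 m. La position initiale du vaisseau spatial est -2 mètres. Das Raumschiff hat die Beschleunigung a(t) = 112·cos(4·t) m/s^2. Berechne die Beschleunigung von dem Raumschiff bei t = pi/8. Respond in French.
Nous avons l'accélération a(t) = 112·cos(4·t). En substituant t = pi/8: a(pi/8) = 0.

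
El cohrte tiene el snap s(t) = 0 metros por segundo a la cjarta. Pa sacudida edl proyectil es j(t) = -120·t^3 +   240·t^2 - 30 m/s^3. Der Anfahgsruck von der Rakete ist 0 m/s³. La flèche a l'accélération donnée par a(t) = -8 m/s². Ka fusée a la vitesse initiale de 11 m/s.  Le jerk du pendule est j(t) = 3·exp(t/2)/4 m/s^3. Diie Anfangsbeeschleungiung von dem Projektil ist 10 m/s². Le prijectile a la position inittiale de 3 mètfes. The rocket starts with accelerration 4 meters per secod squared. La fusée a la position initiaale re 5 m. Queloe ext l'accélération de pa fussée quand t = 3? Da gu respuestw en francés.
En partant du snap s(t) = 0, nous prenons 2 intégrales. La primitive du snap, avec j(0) = 0, donne le jerk: j(t) = 0. La primitive du jerk est l'accélération. En utilisant a(0) = 4, nous obtenons a(t) = 4. De l'équation de l'accélération a(t) = 4, nous substituons t = 3 pour obtenir a = 4.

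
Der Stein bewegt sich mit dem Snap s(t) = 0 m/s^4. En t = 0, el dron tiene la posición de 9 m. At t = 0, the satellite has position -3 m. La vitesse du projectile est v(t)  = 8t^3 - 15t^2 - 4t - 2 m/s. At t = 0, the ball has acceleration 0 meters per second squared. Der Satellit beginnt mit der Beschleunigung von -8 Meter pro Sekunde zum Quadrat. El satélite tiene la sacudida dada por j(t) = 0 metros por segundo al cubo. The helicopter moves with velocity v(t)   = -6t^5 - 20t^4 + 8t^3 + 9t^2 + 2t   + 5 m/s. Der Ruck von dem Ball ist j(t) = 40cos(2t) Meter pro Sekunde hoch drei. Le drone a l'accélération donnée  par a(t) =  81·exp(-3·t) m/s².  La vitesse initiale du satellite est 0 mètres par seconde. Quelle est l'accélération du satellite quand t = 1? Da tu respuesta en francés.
Pour résoudre ceci, nous devons prendre 1 intégrale de notre équation du jerk j(t) = 0. En prenant ∫j(t)dt et en appliquant a(0) = -8, nous trouvons a(t) = -8. De l'équation de l'accélération a(t) = -8, nous substituons t = 1 pour obtenir a = -8.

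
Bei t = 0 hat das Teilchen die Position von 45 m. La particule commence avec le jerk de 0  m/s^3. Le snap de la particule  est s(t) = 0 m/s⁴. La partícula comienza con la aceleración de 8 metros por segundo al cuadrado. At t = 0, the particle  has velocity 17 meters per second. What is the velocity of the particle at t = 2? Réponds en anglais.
We must find the antiderivative of our snap equation s(t) = 0 3 times. Finding the integral of s(t) and using j(0) = 0: j(t) = 0. Integrating jerk and using the initial condition a(0) = 8, we get a(t) = 8. Finding the antiderivative of a(t) and using v(0) = 17: v(t) = 8·t + 17. From the given velocity equation v(t) = 8·t + 17, we substitute t = 2 to get v = 33.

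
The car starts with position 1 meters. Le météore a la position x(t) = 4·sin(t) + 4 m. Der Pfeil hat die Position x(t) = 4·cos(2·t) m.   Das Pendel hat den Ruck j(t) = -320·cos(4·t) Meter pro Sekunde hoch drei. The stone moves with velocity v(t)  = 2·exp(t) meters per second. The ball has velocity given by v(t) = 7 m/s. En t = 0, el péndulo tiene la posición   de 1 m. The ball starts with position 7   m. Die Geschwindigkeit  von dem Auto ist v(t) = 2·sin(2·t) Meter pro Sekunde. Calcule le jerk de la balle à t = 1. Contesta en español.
Para resolver esto, necesitamos tomar 2 derivadas de nuestra ecuación de la velocidad v(t) = 7. Derivando la velocidad, obtenemos la aceleración: a(t) = 0. Tomando d/dt de a(t), encontramos j(t) = 0. De la ecuación de la sacudida j(t) = 0, sustituimos t = 1 para obtener j = 0.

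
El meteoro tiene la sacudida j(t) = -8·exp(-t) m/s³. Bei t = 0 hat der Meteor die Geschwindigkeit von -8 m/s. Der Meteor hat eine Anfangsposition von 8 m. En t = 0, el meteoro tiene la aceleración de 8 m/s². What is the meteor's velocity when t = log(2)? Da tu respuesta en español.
Para resolver esto, necesitamos tomar 2 antiderivadas de nuestra ecuación de la sacudida j(t) = -8·exp(-t). Integrando la sacudida y usando la condición inicial a(0) = 8, obtenemos a(t) = 8·exp(-t). Integrando la aceleración y usando la condición inicial v(0) = -8, obtenemos v(t) = -8·exp(-t). De la ecuación de la velocidad v(t) = -8·exp(-t), sustituimos t = log(2) para obtener v = -4.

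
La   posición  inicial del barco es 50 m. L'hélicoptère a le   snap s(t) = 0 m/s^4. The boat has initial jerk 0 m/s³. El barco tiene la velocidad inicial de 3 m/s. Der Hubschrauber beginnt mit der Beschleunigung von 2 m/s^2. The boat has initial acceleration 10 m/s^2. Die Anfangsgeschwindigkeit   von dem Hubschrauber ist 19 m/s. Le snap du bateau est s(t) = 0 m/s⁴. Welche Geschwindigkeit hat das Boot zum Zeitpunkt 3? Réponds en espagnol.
Partiendo del snap s(t) = 0, tomamos 3 integrales. La integral del snap es la sacudida. Usando j(0) = 0, obtenemos j(t) = 0. La integral de la sacudida, con a(0) = 10, da la aceleración: a(t) = 10. La integral de la aceleración, con v(0) = 3, da la velocidad: v(t) = 10·t + 3. De la ecuación de la velocidad v(t) = 10·t + 3, sustituimos t = 3 para obtener v = 33.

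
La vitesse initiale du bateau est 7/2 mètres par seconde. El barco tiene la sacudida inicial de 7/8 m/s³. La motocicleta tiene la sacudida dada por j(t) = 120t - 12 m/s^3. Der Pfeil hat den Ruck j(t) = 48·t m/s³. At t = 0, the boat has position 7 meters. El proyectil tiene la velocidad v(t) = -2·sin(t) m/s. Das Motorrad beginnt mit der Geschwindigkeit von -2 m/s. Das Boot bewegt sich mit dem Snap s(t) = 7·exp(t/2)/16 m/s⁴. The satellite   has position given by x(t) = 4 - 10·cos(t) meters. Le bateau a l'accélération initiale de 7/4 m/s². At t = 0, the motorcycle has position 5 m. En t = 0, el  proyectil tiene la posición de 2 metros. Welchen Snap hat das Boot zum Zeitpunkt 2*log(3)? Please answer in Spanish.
Usando s(t) = 7·exp(t/2)/16 y sustituyendo t = 2*log(3), encontramos s = 21/16.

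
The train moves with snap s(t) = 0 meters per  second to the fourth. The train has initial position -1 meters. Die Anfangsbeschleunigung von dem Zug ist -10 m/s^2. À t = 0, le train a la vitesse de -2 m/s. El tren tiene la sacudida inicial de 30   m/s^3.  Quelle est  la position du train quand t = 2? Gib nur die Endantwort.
À t = 2, x = 15.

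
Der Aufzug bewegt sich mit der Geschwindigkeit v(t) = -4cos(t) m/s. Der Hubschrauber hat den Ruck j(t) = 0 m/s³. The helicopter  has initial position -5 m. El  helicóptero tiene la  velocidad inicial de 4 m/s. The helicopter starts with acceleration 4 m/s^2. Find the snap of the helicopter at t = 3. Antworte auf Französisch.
En partant du jerk j(t) = 0, nous prenons 1 dérivée. La dérivée du jerk donne le snap: s(t) = 0. En utilisant s(t) = 0 et en substituant t = 3, nous trouvons s = 0.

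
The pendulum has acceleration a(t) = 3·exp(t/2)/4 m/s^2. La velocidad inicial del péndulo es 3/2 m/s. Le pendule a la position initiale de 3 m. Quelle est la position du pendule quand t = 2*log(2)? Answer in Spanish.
Necesitamos integrar nuestra ecuación de la aceleración a(t) = 3·exp(t/2)/4 2 veces. La antiderivada de la aceleración es la velocidad. Usando v(0) = 3/2, obtenemos v(t) = 3·exp(t/2)/2. La integral de la velocidad, con x(0) = 3, da la posición: x(t) = 3·exp(t/2). De la ecuación de la posición x(t) = 3·exp(t/2), sustituimos t = 2*log(2) para obtener x = 6.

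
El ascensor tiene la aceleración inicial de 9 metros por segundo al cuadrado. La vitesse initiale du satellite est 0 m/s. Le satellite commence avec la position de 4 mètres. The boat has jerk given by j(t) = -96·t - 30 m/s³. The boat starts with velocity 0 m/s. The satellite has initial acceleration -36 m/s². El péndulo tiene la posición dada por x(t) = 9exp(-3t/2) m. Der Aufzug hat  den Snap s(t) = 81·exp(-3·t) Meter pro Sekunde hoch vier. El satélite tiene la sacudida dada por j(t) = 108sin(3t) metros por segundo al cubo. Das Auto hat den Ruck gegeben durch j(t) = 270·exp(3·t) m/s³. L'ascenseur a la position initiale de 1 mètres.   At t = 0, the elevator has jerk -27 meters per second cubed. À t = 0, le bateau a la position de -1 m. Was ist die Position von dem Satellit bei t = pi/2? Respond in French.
Nous devons intégrer notre équation du jerk j(t) = 108·sin(3·t) 3 fois. En intégrant le jerk et en utilisant la condition initiale a(0) = -36, nous obtenons a(t) = -36·cos(3·t). L'intégrale de l'accélération, avec v(0) = 0, donne la vitesse: v(t) = -12·sin(3·t). En prenant ∫v(t)dt et en appliquant x(0) = 4, nous trouvons x(t) = 4·cos(3·t). En utilisant x(t) = 4·cos(3·t) et en substituant t = pi/2, nous trouvons x = 0.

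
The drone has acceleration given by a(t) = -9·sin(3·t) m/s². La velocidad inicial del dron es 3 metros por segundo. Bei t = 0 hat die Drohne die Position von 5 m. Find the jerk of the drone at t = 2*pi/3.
Starting from acceleration a(t) = -9·sin(3·t), we take 1 derivative. Taking d/dt of a(t), we find j(t) = -27·cos(3·t). We have jerk j(t) = -27·cos(3·t). Substituting t = 2*pi/3: j(2*pi/3) = -27.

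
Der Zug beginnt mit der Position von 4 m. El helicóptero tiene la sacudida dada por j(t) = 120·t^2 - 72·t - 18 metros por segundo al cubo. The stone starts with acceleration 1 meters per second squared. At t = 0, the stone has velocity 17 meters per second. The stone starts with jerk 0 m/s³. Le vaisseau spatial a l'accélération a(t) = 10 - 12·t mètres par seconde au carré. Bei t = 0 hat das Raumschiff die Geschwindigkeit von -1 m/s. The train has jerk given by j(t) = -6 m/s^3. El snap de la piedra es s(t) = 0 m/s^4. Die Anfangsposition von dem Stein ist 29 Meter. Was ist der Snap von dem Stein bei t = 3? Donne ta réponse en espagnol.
Usando s(t) = 0 y sustituyendo t = 3, encontramos s = 0.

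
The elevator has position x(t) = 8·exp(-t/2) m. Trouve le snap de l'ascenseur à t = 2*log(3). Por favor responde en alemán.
Ausgehend von der Position x(t) = 8·exp(-t/2), nehmen wir 4 Ableitungen. Die Ableitung von der Position ergibt die Geschwindigkeit: v(t) = -4·exp(-t/2). Mit d/dt von v(t) finden wir a(t) = 2·exp(-t/2). Die Ableitung von der Beschleunigung ergibt den Ruck: j(t) = -exp(-t/2). Die Ableitung von dem Ruck ergibt den Snap: s(t) = exp(-t/2)/2. Mit s(t) = exp(-t/2)/2 und Einsetzen von t = 2*log(3), finden wir s = 1/6.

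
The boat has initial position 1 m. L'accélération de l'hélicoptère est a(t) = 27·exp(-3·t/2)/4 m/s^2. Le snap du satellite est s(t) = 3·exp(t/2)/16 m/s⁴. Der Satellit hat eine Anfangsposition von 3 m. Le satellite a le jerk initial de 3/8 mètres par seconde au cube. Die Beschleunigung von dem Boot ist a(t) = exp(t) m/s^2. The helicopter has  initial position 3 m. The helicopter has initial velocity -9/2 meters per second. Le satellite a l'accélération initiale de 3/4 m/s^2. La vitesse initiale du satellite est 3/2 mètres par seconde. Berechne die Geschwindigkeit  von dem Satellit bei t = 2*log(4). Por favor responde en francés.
Nous devons intégrer notre équation du snap s(t) = 3·exp(t/2)/16 3 fois. En prenant ∫s(t)dt et en appliquant j(0) = 3/8, nous trouvons j(t) = 3·exp(t/2)/8. En prenant ∫j(t)dt et en appliquant a(0) = 3/4, nous trouvons a(t) = 3·exp(t/2)/4. L'intégrale de l'accélération est la vitesse. En utilisant v(0) = 3/2, nous obtenons v(t) = 3·exp(t/2)/2. En utilisant v(t) = 3·exp(t/2)/2 et en substituant t = 2*log(4), nous trouvons v = 6.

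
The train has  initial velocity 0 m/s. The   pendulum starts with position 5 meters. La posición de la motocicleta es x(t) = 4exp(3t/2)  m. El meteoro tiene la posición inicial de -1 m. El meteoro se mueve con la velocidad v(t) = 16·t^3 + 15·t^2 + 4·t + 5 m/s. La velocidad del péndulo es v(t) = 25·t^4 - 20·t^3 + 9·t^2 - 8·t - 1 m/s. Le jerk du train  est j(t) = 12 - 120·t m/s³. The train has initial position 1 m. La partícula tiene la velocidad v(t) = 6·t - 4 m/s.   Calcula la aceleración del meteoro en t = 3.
Debemos derivar nuestra ecuación de la velocidad v(t) = 16·t^3 + 15·t^2 + 4·t + 5 1 vez. Derivando la velocidad, obtenemos la aceleración: a(t) = 48·t^2 + 30·t + 4. De la ecuación de la aceleración a(t) = 48·t^2 + 30·t + 4, sustituimos t = 3 para obtener a = 526.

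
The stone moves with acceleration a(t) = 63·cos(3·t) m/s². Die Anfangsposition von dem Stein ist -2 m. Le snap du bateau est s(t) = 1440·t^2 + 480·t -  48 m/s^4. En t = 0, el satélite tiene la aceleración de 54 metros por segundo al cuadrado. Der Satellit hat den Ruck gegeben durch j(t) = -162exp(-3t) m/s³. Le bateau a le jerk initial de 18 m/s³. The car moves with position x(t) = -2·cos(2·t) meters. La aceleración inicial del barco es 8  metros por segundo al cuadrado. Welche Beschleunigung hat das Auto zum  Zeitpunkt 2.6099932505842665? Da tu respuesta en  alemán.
Wir müssen unsere Gleichung für die Position x(t) = -2·cos(2·t) 2-mal ableiten. Die Ableitung von der Position ergibt die Geschwindigkeit: v(t) = 4·sin(2·t). Die Ableitung von der Geschwindigkeit ergibt die Beschleunigung: a(t) = 8·cos(2·t). Aus der Gleichung für die Beschleunigung a(t) = 8·cos(2·t), setzen wir t = 2.6099932505842665 ein und erhalten a = 3.88863271602646.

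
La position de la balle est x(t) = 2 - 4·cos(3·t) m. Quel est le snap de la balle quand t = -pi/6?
En partant de la position x(t) = 2 - 4·cos(3·t), nous prenons 4 dérivées. En dérivant la position, nous obtenons la vitesse: v(t) = 12·sin(3·t). En dérivant la vitesse, nous obtenons l'accélération: a(t) = 36·cos(3·t). La dérivée de l'accélération donne le jerk: j(t) = -108·sin(3·t). La dérivée du jerk donne le snap: s(t) = -324·cos(3·t). Nous avons le snap s(t) = -324·cos(3·t). En substituant t = -pi/6: s(-pi/6) = 0.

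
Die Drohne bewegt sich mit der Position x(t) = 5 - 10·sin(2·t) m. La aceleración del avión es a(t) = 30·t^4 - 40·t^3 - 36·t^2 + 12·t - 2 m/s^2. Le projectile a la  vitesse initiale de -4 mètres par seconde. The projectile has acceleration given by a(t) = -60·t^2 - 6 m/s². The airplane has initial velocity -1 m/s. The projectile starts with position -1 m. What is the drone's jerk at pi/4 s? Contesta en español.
Para resolver esto, necesitamos tomar 3 derivadas de nuestra ecuación de la posición x(t) = 5 - 10·sin(2·t). Derivando la posición, obtenemos la velocidad: v(t) = -20·cos(2·t). Tomando d/dt de v(t), encontramos a(t) = 40·sin(2·t). La derivada de la aceleración da la sacudida: j(t) = 80·cos(2·t). Usando j(t) = 80·cos(2·t) y sustituyendo t = pi/4, encontramos j = 0.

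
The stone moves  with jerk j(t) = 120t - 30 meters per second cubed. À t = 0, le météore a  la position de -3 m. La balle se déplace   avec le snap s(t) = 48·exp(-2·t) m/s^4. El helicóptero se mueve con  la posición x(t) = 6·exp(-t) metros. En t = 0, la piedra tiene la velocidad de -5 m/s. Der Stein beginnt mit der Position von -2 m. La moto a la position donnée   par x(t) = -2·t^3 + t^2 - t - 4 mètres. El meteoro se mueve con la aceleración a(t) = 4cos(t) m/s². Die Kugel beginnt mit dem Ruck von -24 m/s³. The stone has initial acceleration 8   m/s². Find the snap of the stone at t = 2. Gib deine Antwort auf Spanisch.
Partiendo de la sacudida j(t) = 120·t - 30, tomamos 1 derivada. Derivando la sacudida, obtenemos el snap: s(t) = 120. Tenemos el snap s(t) = 120. Sustituyendo t = 2: s(2) = 120.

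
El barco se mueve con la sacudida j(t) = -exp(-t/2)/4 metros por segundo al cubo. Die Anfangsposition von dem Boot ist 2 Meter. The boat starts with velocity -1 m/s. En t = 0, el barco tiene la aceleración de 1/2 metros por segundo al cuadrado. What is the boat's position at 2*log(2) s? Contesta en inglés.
To find the answer, we compute 3 integrals of j(t) = -exp(-t/2)/4. Integrating jerk and using the initial condition a(0) = 1/2, we get a(t) = exp(-t/2)/2. Integrating acceleration and using the initial condition v(0) = -1, we get v(t) = -exp(-t/2). The integral of velocity, with x(0) = 2, gives position: x(t) = 2·exp(-t/2). From the given position equation x(t) = 2·exp(-t/2), we substitute t = 2*log(2) to get x = 1.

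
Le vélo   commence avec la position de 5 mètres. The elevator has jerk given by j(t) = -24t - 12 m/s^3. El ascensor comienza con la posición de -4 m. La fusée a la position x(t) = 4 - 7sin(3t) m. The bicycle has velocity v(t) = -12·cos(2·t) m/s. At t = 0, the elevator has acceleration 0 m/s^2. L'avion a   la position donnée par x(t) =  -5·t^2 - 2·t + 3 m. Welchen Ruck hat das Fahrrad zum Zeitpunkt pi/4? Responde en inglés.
To solve this, we need to take 2 derivatives of our velocity equation v(t) = -12·cos(2·t). Differentiating velocity, we get acceleration: a(t) = 24·sin(2·t). Differentiating acceleration, we get jerk: j(t) = 48·cos(2·t). From the given jerk equation j(t) = 48·cos(2·t), we substitute t = pi/4 to get j = 0.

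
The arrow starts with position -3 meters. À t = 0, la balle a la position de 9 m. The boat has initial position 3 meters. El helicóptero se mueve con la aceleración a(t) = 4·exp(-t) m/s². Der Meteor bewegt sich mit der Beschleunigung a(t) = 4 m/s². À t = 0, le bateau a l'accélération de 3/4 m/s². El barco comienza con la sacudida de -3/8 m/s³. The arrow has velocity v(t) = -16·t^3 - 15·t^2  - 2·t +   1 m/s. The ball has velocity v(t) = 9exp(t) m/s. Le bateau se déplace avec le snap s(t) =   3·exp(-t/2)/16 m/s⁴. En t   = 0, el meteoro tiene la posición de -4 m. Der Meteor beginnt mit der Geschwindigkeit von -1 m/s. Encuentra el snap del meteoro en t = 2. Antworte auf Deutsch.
Wir müssen unsere Gleichung für die Beschleunigung a(t) = 4 2-mal ableiten. Mit d/dt von a(t) finden wir j(t) = 0. Durch Ableiten von dem Ruck erhalten wir den Snap: s(t) = 0. Aus der Gleichung für den Snap s(t) = 0, setzen wir t = 2 ein und erhalten s = 0.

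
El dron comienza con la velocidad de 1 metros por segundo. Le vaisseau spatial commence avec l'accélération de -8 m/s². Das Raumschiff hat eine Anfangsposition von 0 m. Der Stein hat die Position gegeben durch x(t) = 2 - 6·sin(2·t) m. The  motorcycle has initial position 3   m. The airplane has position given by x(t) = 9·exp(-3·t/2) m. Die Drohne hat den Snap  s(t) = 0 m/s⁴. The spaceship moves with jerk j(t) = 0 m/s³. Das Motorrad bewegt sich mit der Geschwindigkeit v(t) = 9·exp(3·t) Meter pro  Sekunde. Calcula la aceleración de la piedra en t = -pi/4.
Debemos derivar nuestra ecuación de la posición x(t) = 2 - 6·sin(2·t) 2 veces. Derivando la posición, obtenemos la velocidad: v(t) = -12·cos(2·t). La derivada de la velocidad da la aceleración: a(t) = 24·sin(2·t). Tenemos la aceleración a(t) = 24·sin(2·t). Sustituyendo t = -pi/4: a(-pi/4) = -24.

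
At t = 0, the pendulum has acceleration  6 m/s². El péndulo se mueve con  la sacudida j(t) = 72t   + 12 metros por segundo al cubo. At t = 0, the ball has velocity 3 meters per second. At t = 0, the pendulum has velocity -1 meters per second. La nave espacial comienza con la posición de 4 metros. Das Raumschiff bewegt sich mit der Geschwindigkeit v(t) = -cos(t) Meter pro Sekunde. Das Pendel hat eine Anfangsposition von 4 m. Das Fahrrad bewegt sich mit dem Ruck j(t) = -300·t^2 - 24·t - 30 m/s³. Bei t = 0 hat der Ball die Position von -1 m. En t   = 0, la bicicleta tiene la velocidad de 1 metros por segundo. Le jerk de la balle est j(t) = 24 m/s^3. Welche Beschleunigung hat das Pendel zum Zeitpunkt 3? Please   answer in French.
En partant du jerk j(t) = 72·t + 12, nous prenons 1 primitive. L'intégrale du jerk, avec a(0) = 6, donne l'accélération: a(t) = 36·t^2 + 12·t + 6. En utilisant a(t) = 36·t^2 + 12·t + 6 et en substituant t = 3, nous trouvons a = 366.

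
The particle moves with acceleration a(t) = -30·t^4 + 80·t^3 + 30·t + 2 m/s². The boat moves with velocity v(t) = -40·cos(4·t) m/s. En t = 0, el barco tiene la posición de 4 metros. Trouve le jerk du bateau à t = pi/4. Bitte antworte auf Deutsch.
Ausgehend von der Geschwindigkeit v(t) = -40·cos(4·t), nehmen wir 2 Ableitungen. Die Ableitung von der Geschwindigkeit ergibt die Beschleunigung: a(t) = 160·sin(4·t). Die Ableitung von der Beschleunigung ergibt den Ruck: j(t) = 640·cos(4·t). Wir haben den Ruck j(t) = 640·cos(4·t). Durch Einsetzen von t = pi/4: j(pi/4) = -640.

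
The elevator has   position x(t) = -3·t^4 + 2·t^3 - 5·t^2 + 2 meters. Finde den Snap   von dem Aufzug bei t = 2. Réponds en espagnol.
Partiendo de la posición x(t) = -3·t^4 + 2·t^3 - 5·t^2 + 2, tomamos 4 derivadas. La derivada de la posición da la velocidad: v(t) = -12·t^3 + 6·t^2 - 10·t. Tomando d/dt de v(t), encontramos a(t) = -36·t^2 + 12·t - 10. La derivada de la aceleración da la sacudida: j(t) = 12 - 72·t. Tomando d/dt de j(t), encontramos s(t) = -72. Tenemos el snap s(t) = -72. Sustituyendo t = 2: s(2) = -72.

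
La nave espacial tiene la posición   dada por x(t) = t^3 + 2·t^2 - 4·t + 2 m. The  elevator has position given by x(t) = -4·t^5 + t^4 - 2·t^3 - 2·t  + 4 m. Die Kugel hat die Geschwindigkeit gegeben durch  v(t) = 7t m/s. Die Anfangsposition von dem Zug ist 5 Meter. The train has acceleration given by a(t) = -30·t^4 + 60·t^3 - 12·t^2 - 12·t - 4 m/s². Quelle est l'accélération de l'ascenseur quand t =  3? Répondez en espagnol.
Para resolver esto, necesitamos tomar 2 derivadas de nuestra ecuación de la posición x(t) = -4·t^5 + t^4 - 2·t^3 - 2·t + 4. Derivando la posición, obtenemos la velocidad: v(t) = -20·t^4 + 4·t^3 - 6·t^2 - 2. Tomando d/dt de v(t), encontramos a(t) = -80·t^3 + 12·t^2 - 12·t. Tenemos la aceleración a(t) = -80·t^3 + 12·t^2 - 12·t. Sustituyendo t = 3: a(3) = -2088.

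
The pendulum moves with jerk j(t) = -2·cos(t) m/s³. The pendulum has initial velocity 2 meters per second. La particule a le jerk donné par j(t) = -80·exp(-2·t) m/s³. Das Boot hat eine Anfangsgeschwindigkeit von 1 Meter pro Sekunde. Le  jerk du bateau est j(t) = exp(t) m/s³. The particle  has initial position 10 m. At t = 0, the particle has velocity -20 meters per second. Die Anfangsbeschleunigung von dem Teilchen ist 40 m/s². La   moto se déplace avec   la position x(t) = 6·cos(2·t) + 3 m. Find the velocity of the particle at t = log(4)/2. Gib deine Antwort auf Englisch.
We must find the antiderivative of our jerk equation j(t) = -80·exp(-2·t) 2 times. The antiderivative of jerk is acceleration. Using a(0) = 40, we get a(t) = 40·exp(-2·t). Integrating acceleration and using the initial condition v(0) = -20, we get v(t) = -20·exp(-2·t). Using v(t) = -20·exp(-2·t) and substituting t = log(4)/2, we find v = -5.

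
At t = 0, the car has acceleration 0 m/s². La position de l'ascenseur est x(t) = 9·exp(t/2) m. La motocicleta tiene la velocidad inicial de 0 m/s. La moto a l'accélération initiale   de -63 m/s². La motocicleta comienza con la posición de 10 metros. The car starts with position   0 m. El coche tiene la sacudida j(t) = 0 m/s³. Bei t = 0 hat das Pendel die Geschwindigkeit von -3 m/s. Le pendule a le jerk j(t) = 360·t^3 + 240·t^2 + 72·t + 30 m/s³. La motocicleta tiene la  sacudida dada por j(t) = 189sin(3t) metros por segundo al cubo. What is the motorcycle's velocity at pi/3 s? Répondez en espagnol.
Necesitamos integrar nuestra ecuación de la sacudida j(t) = 189·sin(3·t) 2 veces. Integrando la sacudida y usando la condición inicial a(0) = -63, obtenemos a(t) = -63·cos(3·t). La integral de la aceleración, con v(0) = 0, da la velocidad: v(t) = -21·sin(3·t). De la ecuación de la velocidad v(t) = -21·sin(3·t), sustituimos t = pi/3 para obtener v = 0.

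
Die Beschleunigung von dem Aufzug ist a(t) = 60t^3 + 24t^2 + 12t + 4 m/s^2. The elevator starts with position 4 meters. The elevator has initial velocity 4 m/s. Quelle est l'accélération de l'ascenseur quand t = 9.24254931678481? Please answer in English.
Using a(t) = 60·t^3 + 24·t^2 + 12·t + 4 and substituting t = 9.24254931678481, we find a = 49537.6338896866.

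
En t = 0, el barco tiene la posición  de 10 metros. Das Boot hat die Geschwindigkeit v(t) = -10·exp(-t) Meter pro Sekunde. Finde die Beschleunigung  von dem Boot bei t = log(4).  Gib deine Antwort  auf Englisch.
To solve this, we need to take 1 derivative of our velocity equation v(t) = -10·exp(-t). Differentiating velocity, we get acceleration: a(t) = 10·exp(-t). Using a(t) = 10·exp(-t) and substituting t = log(4), we find a = 5/2.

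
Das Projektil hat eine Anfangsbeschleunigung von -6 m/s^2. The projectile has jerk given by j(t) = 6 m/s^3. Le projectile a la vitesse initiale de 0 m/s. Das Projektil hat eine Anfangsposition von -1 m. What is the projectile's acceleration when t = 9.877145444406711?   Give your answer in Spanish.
Necesitamos integrar nuestra ecuación de la sacudida j(t) = 6 1 vez. Integrando la sacudida y usando la condición inicial a(0) = -6, obtenemos a(t) = 6·t - 6. Usando a(t) = 6·t - 6 y sustituyendo t = 9.877145444406711, encontramos a = 53.2628726664403.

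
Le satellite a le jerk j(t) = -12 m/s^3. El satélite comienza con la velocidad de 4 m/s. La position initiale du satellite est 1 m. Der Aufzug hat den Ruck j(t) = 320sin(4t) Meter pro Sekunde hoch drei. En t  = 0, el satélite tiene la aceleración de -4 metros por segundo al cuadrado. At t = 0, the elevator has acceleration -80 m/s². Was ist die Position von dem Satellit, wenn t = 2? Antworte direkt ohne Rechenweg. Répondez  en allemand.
x(2) = -15.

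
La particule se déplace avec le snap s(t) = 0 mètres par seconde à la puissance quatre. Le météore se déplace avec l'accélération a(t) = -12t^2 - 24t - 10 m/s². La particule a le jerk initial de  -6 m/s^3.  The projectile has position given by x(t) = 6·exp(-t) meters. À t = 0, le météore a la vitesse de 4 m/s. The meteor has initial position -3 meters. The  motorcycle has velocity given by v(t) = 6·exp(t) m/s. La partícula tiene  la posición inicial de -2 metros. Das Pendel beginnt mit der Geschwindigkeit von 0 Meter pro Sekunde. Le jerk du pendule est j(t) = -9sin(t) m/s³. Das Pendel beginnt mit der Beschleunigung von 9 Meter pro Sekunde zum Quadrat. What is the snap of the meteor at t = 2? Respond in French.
Pour résoudre ceci, nous devons prendre 2 dérivées de notre équation de l'accélération a(t) = -12·t^2 - 24·t - 10. En dérivant l'accélération, nous obtenons le jerk: j(t) = -24·t - 24. La dérivée du jerk donne le snap: s(t) = -24. En utilisant s(t) = -24 et en substituant t = 2, nous trouvons s = -24.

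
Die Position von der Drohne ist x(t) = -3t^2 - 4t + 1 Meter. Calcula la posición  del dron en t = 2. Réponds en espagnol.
Usando x(t) = -3·t^2 - 4·t + 1 y sustituyendo t = 2, encontramos x = -19.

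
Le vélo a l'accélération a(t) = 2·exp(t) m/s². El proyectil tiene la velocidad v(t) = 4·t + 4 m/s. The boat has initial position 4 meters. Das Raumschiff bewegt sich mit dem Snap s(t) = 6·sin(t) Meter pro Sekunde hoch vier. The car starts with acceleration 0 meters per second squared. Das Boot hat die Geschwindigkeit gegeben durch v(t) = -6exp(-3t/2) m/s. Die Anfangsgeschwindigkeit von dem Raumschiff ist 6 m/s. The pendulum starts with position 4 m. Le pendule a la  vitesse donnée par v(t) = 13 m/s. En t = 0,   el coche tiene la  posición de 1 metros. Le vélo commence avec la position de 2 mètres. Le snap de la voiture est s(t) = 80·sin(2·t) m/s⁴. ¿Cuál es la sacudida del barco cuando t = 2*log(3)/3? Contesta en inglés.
To solve this, we need to take 2 derivatives of our velocity equation v(t) = -6·exp(-3·t/2). Differentiating velocity, we get acceleration: a(t) = 9·exp(-3·t/2). Taking d/dt of a(t), we find j(t) = -27·exp(-3·t/2)/2. We have jerk j(t) = -27·exp(-3·t/2)/2. Substituting t = 2*log(3)/3: j(2*log(3)/3) = -9/2.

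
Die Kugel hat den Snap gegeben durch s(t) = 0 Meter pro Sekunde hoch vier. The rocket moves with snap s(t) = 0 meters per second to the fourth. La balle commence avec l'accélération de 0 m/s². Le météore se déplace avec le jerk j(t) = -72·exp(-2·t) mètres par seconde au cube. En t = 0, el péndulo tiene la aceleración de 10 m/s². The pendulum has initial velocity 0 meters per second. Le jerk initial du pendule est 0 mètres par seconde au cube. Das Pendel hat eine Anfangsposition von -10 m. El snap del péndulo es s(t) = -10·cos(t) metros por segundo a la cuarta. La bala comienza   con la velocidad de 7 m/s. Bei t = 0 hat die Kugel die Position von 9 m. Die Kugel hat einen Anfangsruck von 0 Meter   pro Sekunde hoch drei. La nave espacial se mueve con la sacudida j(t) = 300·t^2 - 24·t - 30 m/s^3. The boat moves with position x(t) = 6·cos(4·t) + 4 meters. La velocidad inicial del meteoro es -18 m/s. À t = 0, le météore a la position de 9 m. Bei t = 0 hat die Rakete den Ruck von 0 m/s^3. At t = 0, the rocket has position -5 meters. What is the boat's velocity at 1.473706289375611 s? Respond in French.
En partant de la position x(t) = 6·cos(4·t) + 4, nous prenons 1 dérivée. La dérivée de la position donne la vitesse: v(t) = -24·sin(4·t). Nous avons la vitesse v(t) = -24·sin(4·t). En substituant t = 1.473706289375611: v(1.473706289375611) = 9.08810861276551.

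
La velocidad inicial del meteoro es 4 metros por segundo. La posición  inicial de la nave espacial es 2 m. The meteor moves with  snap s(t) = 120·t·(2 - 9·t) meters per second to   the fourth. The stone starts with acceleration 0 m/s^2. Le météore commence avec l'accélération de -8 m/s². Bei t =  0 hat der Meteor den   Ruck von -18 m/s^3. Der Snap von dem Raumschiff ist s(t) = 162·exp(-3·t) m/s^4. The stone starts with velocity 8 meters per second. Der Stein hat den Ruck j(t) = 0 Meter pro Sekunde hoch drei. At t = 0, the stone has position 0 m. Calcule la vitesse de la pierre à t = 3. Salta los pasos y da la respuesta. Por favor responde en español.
La respuesta es 8.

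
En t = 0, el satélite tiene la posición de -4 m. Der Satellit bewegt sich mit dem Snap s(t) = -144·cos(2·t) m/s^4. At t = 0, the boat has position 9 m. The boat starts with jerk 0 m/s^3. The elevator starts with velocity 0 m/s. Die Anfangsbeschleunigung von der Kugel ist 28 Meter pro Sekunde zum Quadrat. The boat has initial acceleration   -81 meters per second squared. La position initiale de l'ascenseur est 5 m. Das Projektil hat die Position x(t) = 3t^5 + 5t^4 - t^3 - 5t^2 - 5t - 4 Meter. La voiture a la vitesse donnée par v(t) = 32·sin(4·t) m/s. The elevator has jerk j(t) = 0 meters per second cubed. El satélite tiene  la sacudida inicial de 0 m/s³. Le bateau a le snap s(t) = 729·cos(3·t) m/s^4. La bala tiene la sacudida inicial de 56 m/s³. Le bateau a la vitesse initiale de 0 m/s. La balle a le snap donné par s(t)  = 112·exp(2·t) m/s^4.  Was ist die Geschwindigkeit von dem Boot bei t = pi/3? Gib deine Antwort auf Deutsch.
Wir müssen die Stammfunktion unserer Gleichung für den Snap s(t) = 729·cos(3·t) 3-mal finden. Durch Integration von dem Snap und Verwendung der Anfangsbedingung j(0) = 0, erhalten wir j(t) = 243·sin(3·t). Das Integral von dem Ruck ist die Beschleunigung. Mit a(0) = -81 erhalten wir a(t) = -81·cos(3·t). Die Stammfunktion von der Beschleunigung ist die Geschwindigkeit. Mit v(0) = 0 erhalten wir v(t) = -27·sin(3·t). Aus der Gleichung für die Geschwindigkeit v(t) = -27·sin(3·t), setzen wir t = pi/3 ein und erhalten v = 0.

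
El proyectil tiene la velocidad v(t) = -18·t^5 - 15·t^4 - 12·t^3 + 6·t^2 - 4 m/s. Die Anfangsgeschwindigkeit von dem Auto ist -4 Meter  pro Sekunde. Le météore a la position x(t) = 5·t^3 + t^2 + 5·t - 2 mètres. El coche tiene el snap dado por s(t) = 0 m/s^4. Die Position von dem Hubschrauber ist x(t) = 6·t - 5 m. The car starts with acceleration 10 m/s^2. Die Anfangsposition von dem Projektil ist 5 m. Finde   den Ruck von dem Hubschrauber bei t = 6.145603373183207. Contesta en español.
Debemos derivar nuestra ecuación de la posición x(t) = 6·t - 5 3 veces. La derivada de la posición da la velocidad: v(t) = 6. La derivada de la velocidad da la aceleración: a(t) = 0. La derivada de la aceleración da la sacudida: j(t) = 0. Usando j(t) = 0 y sustituyendo t = 6.145603373183207, encontramos j = 0.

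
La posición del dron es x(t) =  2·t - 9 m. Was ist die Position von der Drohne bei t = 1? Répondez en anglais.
We have position x(t) = 2·t - 9. Substituting t = 1: x(1) = -7.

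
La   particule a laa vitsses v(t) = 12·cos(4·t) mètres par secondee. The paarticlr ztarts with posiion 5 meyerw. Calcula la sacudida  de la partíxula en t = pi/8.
Partiendo de la velocidad v(t) = 12·cos(4·t), tomamos 2 derivadas. Tomando d/dt de v(t), encontramos a(t) = -48·sin(4·t). La derivada de la aceleración da la sacudida: j(t) = -192·cos(4·t). Usando j(t) = -192·cos(4·t) y sustituyendo t = pi/8, encontramos j = 0.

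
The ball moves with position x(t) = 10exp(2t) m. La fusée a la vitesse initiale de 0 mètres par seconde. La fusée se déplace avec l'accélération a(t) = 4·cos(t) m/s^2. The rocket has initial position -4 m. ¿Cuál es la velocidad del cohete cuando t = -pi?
Partiendo de la aceleración a(t) = 4·cos(t), tomamos 1 integral. Integrando la aceleración y usando la condición inicial v(0) = 0, obtenemos v(t) = 4·sin(t). Tenemos la velocidad v(t) = 4·sin(t). Sustituyendo t = -pi: v(-pi) = 0.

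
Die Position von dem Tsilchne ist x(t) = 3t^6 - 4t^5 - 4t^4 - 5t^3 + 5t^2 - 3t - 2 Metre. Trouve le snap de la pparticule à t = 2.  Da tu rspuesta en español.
Debemos derivar nuestra ecuación de la posición x(t) = 3·t^6 - 4·t^5 - 4·t^4 - 5·t^3 + 5·t^2 - 3·t - 2 4 veces. Tomando d/dt de x(t), encontramos v(t) = 18·t^5 - 20·t^4 - 16·t^3 - 15·t^2 + 10·t - 3. Tomando d/dt de v(t), encontramos a(t) = 90·t^4 - 80·t^3 - 48·t^2 - 30·t + 10. Derivando la aceleración, obtenemos la sacudida: j(t) = 360·t^3 - 240·t^2 - 96·t - 30. Derivando la sacudida, obtenemos el snap: s(t) = 1080·t^2 - 480·t - 96. Tenemos el snap s(t) = 1080·t^2 - 480·t - 96. Sustituyendo t = 2: s(2) = 3264.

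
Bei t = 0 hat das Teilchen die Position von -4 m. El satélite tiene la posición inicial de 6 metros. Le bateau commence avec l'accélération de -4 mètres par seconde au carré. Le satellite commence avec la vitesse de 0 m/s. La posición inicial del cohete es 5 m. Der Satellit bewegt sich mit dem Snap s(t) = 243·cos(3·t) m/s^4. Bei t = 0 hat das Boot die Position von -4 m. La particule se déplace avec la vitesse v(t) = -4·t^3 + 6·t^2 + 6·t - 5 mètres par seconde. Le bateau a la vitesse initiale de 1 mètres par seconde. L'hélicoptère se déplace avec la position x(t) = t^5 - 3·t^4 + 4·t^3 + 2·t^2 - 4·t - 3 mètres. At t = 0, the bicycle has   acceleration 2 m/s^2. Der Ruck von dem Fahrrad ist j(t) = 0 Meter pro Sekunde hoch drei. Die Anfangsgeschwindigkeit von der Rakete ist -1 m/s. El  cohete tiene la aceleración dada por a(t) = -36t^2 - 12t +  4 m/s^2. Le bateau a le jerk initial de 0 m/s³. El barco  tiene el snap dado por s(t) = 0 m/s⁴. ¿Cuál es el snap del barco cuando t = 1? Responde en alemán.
Aus der Gleichung für den Snap s(t) = 0, setzen wir t = 1 ein und erhalten s = 0.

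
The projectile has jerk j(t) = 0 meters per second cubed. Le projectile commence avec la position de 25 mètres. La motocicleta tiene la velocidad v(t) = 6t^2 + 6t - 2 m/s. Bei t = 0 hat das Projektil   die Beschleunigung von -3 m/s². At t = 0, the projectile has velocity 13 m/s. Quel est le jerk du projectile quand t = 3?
Nous avons le jerk j(t) = 0. En substituant t = 3: j(3) = 0.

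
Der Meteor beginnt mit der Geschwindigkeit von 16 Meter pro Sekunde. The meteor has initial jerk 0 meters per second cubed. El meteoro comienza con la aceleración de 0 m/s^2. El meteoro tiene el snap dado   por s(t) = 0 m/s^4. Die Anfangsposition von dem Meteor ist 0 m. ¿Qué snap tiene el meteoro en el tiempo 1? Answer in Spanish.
Tenemos el snap s(t) = 0. Sustituyendo t = 1: s(1) = 0.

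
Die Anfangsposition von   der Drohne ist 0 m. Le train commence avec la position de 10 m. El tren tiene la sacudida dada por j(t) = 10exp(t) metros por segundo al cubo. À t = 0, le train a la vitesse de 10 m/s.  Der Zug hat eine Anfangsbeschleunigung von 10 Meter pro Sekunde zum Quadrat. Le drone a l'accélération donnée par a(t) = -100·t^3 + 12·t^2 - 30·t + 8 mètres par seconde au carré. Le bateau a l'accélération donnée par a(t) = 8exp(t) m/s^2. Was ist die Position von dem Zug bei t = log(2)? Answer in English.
To solve this, we need to take 3 integrals of our jerk equation j(t) = 10·exp(t). Taking ∫j(t)dt and applying a(0) = 10, we find a(t) = 10·exp(t). The integral of acceleration is velocity. Using v(0) = 10, we get v(t) = 10·exp(t). The integral of velocity is position. Using x(0) = 10, we get x(t) = 10·exp(t). We have position x(t) = 10·exp(t). Substituting t = log(2): x(log(2)) = 20.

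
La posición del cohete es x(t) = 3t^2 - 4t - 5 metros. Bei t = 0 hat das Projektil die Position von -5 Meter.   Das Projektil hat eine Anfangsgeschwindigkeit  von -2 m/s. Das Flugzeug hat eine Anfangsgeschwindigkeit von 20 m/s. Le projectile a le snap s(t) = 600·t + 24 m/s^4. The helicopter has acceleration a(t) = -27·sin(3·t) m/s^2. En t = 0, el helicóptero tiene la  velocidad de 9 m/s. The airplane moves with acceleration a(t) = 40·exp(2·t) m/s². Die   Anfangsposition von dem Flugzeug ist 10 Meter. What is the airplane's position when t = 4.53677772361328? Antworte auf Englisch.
To solve this, we need to take 2 antiderivatives of our acceleration equation a(t) = 40·exp(2·t). The antiderivative of acceleration, with v(0) = 20, gives velocity: v(t) = 20·exp(2·t). Finding the antiderivative of v(t) and using x(0) = 10: x(t) = 10·exp(2·t). We have position x(t) = 10·exp(2·t). Substituting t = 4.53677772361328: x(4.53677772361328) = 87215.7785515784.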